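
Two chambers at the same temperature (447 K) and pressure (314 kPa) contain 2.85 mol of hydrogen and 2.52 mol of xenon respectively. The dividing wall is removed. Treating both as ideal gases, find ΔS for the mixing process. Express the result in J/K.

ΔS_mix = 30.9 J/K

Mole fractions: x_A = 2.85/5.37 = 0.531, x_B = 0.469.
ΔS_mix = −R(n_A ln x_A + n_B ln x_B) = −8.314 × (2.85 ln 0.531 + 2.52 ln 0.469) = 30.9 J/K.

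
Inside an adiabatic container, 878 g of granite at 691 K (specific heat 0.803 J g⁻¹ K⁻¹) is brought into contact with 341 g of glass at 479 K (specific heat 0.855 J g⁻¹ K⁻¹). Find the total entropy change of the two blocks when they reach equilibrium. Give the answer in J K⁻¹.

ΔS_total = 13.1 J/K

Energy balance: T_f = (m₁c₁T₁ + m₂c₂T₂)/(m₁c₁ + m₂c₂) = 628.98 K.
ΔS₁ = m₁c₁ ln(T_f/T₁) = 705.034 × ln(628.98/691) = -66.3 J/K.
ΔS₂ = m₂c₂ ln(T_f/T₂) = 291.555 × ln(628.98/479) = 79.42 J/K.
ΔS_total = -66.3 + 79.42 = 13.1 J/K.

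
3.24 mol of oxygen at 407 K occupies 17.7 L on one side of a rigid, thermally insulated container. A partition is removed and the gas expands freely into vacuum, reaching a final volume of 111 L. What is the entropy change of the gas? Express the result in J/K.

For an ideal gas in free expansion Q = 0 and W = 0, so T is unchanged.
Entropy is a state function; using a reversible isothermal path, ΔS_gas = nR ln(V₂/V₁) = 3.24 × 8.314 × ln(111/17.7) = 49.5 J/K.

ΔS_gas = 49.5 J/K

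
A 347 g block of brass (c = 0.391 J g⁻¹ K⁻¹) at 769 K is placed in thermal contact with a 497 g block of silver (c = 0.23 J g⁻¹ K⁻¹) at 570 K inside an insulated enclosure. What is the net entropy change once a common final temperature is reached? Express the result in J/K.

ΔS_total = 2.75 J/K

Energy balance: T_f = (m₁c₁T₁ + m₂c₂T₂)/(m₁c₁ + m₂c₂) = 678 K.
ΔS₁ = m₁c₁ ln(T_f/T₁) = 135.677 × ln(678/769) = -17.087 J/K.
ΔS₂ = m₂c₂ ln(T_f/T₂) = 114.31 × ln(678/570) = 19.835 J/K.
ΔS_total = -17.087 + 19.835 = 2.75 J/K.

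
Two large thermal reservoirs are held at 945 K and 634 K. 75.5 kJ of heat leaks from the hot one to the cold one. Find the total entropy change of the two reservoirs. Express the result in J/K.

ΔS_total = 39.2 J/K

ΔS_hot = −Q/T_H = −75500/945 = -79.89 J/K and ΔS_cold = +Q/T_C = 75500/634 = 119.1 J/K.
ΔS_total = -79.89 + 119.1 = 39.2 J/K, positive as the second law requires.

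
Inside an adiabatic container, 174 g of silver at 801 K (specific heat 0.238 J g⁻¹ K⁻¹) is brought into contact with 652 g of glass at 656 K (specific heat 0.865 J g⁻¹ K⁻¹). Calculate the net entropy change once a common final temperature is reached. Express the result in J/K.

ΔS_total = 0.815 J/K

Energy balance: T_f = (m₁c₁T₁ + m₂c₂T₂)/(m₁c₁ + m₂c₂) = 665.92 K.
ΔS₁ = m₁c₁ ln(T_f/T₁) = 41.412 × ln(665.92/801) = -7.649 J/K.
ΔS₂ = m₂c₂ ln(T_f/T₂) = 563.98 × ln(665.92/656) = 8.464 J/K.
ΔS_total = -7.649 + 8.464 = 0.815 J/K.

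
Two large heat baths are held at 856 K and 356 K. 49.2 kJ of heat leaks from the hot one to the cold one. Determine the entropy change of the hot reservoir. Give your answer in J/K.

ΔS_hot = -57.5 J/K

The hot reservoir loses heat Q, so ΔS_hot = −Q/T_H = −49200/856 = -57.5 J/K.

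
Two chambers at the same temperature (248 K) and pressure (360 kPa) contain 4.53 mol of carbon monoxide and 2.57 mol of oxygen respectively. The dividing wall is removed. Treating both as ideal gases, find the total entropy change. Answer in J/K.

ΔS_mix = 38.6 J/K

Mole fractions: x_A = 4.53/7.1 = 0.638, x_B = 0.362.
ΔS_mix = −R(n_A ln x_A + n_B ln x_B) = −8.314 × (4.53 ln 0.638 + 2.57 ln 0.362) = 38.6 J/K.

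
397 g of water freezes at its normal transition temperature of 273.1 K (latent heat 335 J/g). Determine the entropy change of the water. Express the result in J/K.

Heat released by the substance: Q = −mL = −397 × 335 = −132995 J.
At constant T, ΔS = Q_rev/T = −132995 / 273.1 = -487 J/K.

ΔS = -487 J/K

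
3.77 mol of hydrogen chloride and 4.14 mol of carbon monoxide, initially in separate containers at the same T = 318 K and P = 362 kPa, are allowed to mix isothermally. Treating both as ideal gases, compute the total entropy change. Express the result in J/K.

Mole fractions: x_A = 3.77/7.91 = 0.477, x_B = 0.523.
ΔS_mix = −R(n_A ln x_A + n_B ln x_B) = −8.314 × (3.77 ln 0.477 + 4.14 ln 0.523) = 45.5 J/K.

ΔS_mix = 45.5 J/K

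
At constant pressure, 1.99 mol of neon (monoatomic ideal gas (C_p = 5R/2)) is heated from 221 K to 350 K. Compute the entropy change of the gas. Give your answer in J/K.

ΔS = 19 J/K

At constant pressure, ΔS = nC_p ln(T₂/T₁) with C_p = 5R/2 = 20.79 J mol⁻¹ K⁻¹.
ΔS = 1.99 × 20.79 × ln(350/221) = 19 J/K.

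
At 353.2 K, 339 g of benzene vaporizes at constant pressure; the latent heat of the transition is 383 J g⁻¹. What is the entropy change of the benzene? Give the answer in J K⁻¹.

ΔS = 368 J/K

Heat absorbed by the substance: Q = mL = 339 × 383 = 129837 J.
At constant T, ΔS = Q_rev/T = 129837 / 353.2 = 368 J/K.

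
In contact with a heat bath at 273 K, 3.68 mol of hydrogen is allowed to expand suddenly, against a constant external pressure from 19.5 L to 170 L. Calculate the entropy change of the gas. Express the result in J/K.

ΔS_gas = 66.3 J/K

Entropy is a state function, so ΔS_gas depends only on the end states.
For an isothermal ideal gas ΔS_gas = nR ln(V₂/V₁) = 3.68 × 8.314 × ln(170/19.5) = 66.3 J/K.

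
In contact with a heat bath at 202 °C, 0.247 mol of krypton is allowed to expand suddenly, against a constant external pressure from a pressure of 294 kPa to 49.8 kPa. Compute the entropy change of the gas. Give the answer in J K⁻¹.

ΔS_gas = 3.65 J/K

Entropy is a state function, so ΔS_gas depends only on the end states.
For an isothermal ideal gas ΔS_gas = nR ln(P₁/P₂) = 0.247 × 8.314 × ln(294/49.8) = 3.65 J/K.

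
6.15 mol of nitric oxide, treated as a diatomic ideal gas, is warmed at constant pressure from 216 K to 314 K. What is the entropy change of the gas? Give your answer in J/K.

ΔS = 67 J/K

At constant pressure, ΔS = nC_p ln(T₂/T₁) with C_p = 7R/2 = 29.1 J mol⁻¹ K⁻¹.
ΔS = 6.15 × 29.1 × ln(314/216) = 67 J/K.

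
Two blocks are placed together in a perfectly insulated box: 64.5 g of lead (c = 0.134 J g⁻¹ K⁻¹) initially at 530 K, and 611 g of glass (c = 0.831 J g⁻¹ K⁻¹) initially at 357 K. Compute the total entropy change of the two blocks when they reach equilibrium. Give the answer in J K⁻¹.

Energy balance: T_f = (m₁c₁T₁ + m₂c₂T₂)/(m₁c₁ + m₂c₂) = 359.9 K.
ΔS₁ = m₁c₁ ln(T_f/T₁) = 8.643 × ln(359.9/530) = -3.3454 J/K.
ΔS₂ = m₂c₂ ln(T_f/T₂) = 507.741 × ln(359.9/357) = 4.1016 J/K.
ΔS_total = -3.3454 + 4.1016 = 0.756 J/K.

ΔS_total = 0.756 J/K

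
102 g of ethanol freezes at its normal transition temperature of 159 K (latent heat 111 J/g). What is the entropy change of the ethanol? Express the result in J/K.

ΔS = -71.2 J/K

Heat released by the substance: Q = −mL = −102 × 111 = −11322 J.
At constant T, ΔS = Q_rev/T = −11322 / 159 = -71.2 J/K.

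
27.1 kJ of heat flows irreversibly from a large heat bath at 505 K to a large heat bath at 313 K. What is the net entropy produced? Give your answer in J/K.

ΔS_hot = −Q/T_H = −27100/505 = -53.66 J/K and ΔS_cold = +Q/T_C = 27100/313 = 86.58 J/K.
ΔS_total = -53.66 + 86.58 = 32.9 J/K, positive as the second law requires.

ΔS_total = 32.9 J/K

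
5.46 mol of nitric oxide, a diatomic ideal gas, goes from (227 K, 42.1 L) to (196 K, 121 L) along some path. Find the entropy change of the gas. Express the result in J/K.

ΔS = 31.3 J/K

Entropy is a state function: ΔS = nC_V ln(T₂/T₁) + nR ln(V₂/V₁), with C_V = 5R/2 = 20.79 J mol⁻¹ K⁻¹ for a diatomic ideal gas.
ΔS = 5.46 × [20.79 × ln(196/227) + 8.314 × ln(121/42.1)] = 31.3 J/K.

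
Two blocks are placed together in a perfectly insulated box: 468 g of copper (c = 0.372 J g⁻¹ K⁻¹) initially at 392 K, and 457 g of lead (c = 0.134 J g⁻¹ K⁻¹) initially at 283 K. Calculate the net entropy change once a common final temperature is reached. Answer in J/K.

Energy balance: T_f = (m₁c₁T₁ + m₂c₂T₂)/(m₁c₁ + m₂c₂) = 363.64 K.
ΔS₁ = m₁c₁ ln(T_f/T₁) = 174.096 × ln(363.64/392) = -13.076 J/K.
ΔS₂ = m₂c₂ ln(T_f/T₂) = 61.238 × ln(363.64/283) = 15.353 J/K.
ΔS_total = -13.076 + 15.353 = 2.28 J/K.

ΔS_total = 2.28 J/K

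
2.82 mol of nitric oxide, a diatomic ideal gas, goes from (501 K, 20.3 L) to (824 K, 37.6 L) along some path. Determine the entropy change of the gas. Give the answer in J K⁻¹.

ΔS = 43.6 J/K

Entropy is a state function: ΔS = nC_V ln(T₂/T₁) + nR ln(V₂/V₁), with C_V = 5R/2 = 20.79 J mol⁻¹ K⁻¹ for a diatomic ideal gas.
ΔS = 2.82 × [20.79 × ln(824/501) + 8.314 × ln(37.6/20.3)] = 43.6 J/K.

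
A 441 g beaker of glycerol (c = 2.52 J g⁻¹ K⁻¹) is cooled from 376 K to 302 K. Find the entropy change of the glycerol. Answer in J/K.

ΔS = -244 J/K

ΔS = ∫dQ_rev/T = m c ln(T₂/T₁) = 441 × 2.52 × ln(302/376) = -244 J/K.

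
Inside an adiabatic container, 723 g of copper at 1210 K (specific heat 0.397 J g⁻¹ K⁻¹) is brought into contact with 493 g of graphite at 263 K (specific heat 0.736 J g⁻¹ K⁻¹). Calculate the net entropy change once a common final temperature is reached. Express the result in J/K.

Energy balance: T_f = (m₁c₁T₁ + m₂c₂T₂)/(m₁c₁ + m₂c₂) = 681.26 K.
ΔS₁ = m₁c₁ ln(T_f/T₁) = 287.031 × ln(681.26/1210) = -164.9 J/K.
ΔS₂ = m₂c₂ ln(T_f/T₂) = 362.848 × ln(681.26/263) = 345.4 J/K.
ΔS_total = -164.9 + 345.4 = 180 J/K.

ΔS_total = 180 J/K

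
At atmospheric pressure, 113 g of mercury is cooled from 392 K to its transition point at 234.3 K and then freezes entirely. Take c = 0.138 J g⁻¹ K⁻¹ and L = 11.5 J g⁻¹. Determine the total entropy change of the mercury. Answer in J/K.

Cooling step: ΔS₁ = m c ln(T_tr/T_i) = 113 × 0.138 × ln(234.3/392) = -8.026 J/K.
Phase change: ΔS₂ = −mL/T_tr = −113 × 11.5 / 234.3 = -5.546 J/K.
ΔS_total = (-8.026) + (-5.546) = -13.6 J/K.

ΔS = -13.6 J/K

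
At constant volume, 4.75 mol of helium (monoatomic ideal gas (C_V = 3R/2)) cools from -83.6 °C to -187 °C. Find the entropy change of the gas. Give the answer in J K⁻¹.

In kelvin: T₁ = 189.55 K, T₂ = 86.15 K. At constant volume, ΔS = nC_V ln(T₂/T₁) with C_V = 3R/2 = 12.47 J mol⁻¹ K⁻¹.
ΔS = 4.75 × 12.47 × ln(86.15/189.55) = -46.7 J/K.

ΔS = -46.7 J/K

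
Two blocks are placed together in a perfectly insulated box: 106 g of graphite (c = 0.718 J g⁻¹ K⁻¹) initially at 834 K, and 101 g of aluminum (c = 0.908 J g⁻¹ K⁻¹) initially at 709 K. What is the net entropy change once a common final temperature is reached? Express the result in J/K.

ΔS_total = 0.55 J/K

Energy balance: T_f = (m₁c₁T₁ + m₂c₂T₂)/(m₁c₁ + m₂c₂) = 765.69 K.
ΔS₁ = m₁c₁ ln(T_f/T₁) = 76.108 × ln(765.69/834) = -6.504 J/K.
ΔS₂ = m₂c₂ ln(T_f/T₂) = 91.708 × ln(765.69/709) = 7.054 J/K.
ΔS_total = -6.504 + 7.054 = 0.55 J/K.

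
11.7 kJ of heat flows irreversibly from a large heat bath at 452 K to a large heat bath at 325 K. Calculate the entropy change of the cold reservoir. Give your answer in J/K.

The cold reservoir gains heat Q, so ΔS_cold = +Q/T_C = 11700/325 = 36 J/K.

ΔS_cold = 36 J/K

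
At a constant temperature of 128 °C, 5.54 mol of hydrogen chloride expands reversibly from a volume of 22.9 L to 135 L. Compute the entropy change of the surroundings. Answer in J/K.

For an isothermal ideal gas ΔS_gas = nR ln(V₂/V₁) = 5.54 × 8.314 × ln(135/22.9) = 81.7 J/K.
The process is reversible, so ΔS_surr = −ΔS_gas = -81.7 J/K and ΔS_universe = 0.

ΔS_surr = -81.7 J/K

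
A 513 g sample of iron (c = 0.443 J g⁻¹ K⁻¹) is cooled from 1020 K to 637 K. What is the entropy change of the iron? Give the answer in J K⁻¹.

ΔS = -107 J/K

ΔS = ∫dQ_rev/T = m c ln(T₂/T₁) = 513 × 0.443 × ln(637/1020) = -107 J/K.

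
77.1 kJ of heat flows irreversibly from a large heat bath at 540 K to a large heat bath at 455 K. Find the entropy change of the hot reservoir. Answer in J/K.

The hot reservoir loses heat Q, so ΔS_hot = −Q/T_H = −77100/540 = -143 J/K.

ΔS_hot = -143 J/K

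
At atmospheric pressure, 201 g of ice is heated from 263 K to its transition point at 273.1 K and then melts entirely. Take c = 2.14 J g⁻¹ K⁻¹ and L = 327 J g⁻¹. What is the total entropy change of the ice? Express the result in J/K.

ΔS = 257 J/K

Warming step: ΔS₁ = m c ln(T_tr/T_i) = 201 × 2.14 × ln(273.1/263) = 16.21 J/K.
Phase change: ΔS₂ = +mL/T_tr = 201 × 327 / 273.1 = 240.7 J/K.
ΔS_total = (16.21) + (240.7) = 257 J/K.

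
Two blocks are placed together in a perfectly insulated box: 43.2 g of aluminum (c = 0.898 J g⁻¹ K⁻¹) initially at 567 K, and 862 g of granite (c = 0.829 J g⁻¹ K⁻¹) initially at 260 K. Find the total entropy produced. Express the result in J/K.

ΔS_total = 14.2 J/K

Energy balance: T_f = (m₁c₁T₁ + m₂c₂T₂)/(m₁c₁ + m₂c₂) = 275.81 K.
ΔS₁ = m₁c₁ ln(T_f/T₁) = 38.7936 × ln(275.81/567) = -27.96 J/K.
ΔS₂ = m₂c₂ ln(T_f/T₂) = 714.598 × ln(275.81/260) = 42.18 J/K.
ΔS_total = -27.96 + 42.18 = 14.2 J/K.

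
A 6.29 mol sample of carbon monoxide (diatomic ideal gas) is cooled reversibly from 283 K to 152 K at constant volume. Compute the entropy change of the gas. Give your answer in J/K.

At constant volume, ΔS = nC_V ln(T₂/T₁) with C_V = 5R/2 = 20.79 J mol⁻¹ K⁻¹.
ΔS = 6.29 × 20.79 × ln(152/283) = -81.3 J/K.

ΔS = -81.3 J/K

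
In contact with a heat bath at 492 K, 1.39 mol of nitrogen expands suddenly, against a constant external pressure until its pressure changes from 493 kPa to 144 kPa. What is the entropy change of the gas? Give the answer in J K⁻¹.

ΔS_gas = 14.2 J/K

Entropy is a state function, so ΔS_gas depends only on the end states.
For an isothermal ideal gas ΔS_gas = nR ln(P₁/P₂) = 1.39 × 8.314 × ln(493/144) = 14.2 J/K.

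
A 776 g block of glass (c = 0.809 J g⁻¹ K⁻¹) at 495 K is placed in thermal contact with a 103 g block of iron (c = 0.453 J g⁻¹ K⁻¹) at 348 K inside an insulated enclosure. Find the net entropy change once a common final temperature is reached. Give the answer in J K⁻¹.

Energy balance: T_f = (m₁c₁T₁ + m₂c₂T₂)/(m₁c₁ + m₂c₂) = 484.83 K.
ΔS₁ = m₁c₁ ln(T_f/T₁) = 627.784 × ln(484.83/495) = -13.03 J/K.
ΔS₂ = m₂c₂ ln(T_f/T₂) = 46.659 × ln(484.83/348) = 15.47 J/K.
ΔS_total = -13.03 + 15.47 = 2.44 J/K.

ΔS_total = 2.44 J/K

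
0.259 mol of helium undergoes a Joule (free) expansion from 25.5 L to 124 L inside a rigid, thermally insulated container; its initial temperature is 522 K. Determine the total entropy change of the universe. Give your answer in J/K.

No heat is exchanged and no work is done, so the ideal-gas temperature stays constant.
Entropy is a state function; using a reversible isothermal path, ΔS_gas = nR ln(V₂/V₁) = 0.259 × 8.314 × ln(124/25.5) = 3.41 J/K.
The insulated surroundings exchange no heat, so ΔS_surr = 0 and ΔS_universe = ΔS_gas.

ΔS_universe = 3.41 J/K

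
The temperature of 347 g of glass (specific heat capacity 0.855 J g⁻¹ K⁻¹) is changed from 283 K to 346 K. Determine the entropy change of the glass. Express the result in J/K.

ΔS = ∫dQ_rev/T = m c ln(T₂/T₁) = 347 × 0.855 × ln(346/283) = 59.6 J/K.

ΔS = 59.6 J/K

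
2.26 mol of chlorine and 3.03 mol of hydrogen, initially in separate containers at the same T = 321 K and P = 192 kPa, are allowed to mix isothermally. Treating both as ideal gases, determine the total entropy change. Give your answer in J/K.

ΔS_mix = 30 J/K

Mole fractions: x_A = 2.26/5.29 = 0.427, x_B = 0.573.
ΔS_mix = −R(n_A ln x_A + n_B ln x_B) = −8.314 × (2.26 ln 0.427 + 3.03 ln 0.573) = 30 J/K.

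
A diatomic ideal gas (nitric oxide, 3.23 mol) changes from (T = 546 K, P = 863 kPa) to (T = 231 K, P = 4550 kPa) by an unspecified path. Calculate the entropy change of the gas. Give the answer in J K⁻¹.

ΔS = -125 J/K

ΔS = nC_p ln(T₂/T₁) − nR ln(P₂/P₁), with C_p = 7R/2 = 29.1 J mol⁻¹ K⁻¹ for a diatomic ideal gas.
ΔS = 3.23 × [29.1 × ln(231/546) − 8.314 × ln(4550/863)] = -125 J/K.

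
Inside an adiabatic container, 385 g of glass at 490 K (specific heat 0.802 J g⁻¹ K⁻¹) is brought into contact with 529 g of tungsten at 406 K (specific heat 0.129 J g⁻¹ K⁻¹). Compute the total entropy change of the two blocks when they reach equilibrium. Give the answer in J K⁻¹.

ΔS_total = 0.949 J/K

Energy balance: T_f = (m₁c₁T₁ + m₂c₂T₂)/(m₁c₁ + m₂c₂) = 474.8 K.
ΔS₁ = m₁c₁ ln(T_f/T₁) = 308.77 × ln(474.8/490) = -9.7328 J/K.
ΔS₂ = m₂c₂ ln(T_f/T₂) = 68.241 × ln(474.8/406) = 10.682 J/K.
ΔS_total = -9.7328 + 10.682 = 0.949 J/K.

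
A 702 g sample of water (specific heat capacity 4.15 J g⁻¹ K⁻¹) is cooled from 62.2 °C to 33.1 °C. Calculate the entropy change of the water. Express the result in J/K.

ΔS = -264 J/K

In kelvin: T₁ = 335.35 K, T₂ = 306.25 K. ΔS = ∫dQ_rev/T = m c ln(T₂/T₁) = 702 × 4.15 × ln(306.25/335.35) = -264 J/K.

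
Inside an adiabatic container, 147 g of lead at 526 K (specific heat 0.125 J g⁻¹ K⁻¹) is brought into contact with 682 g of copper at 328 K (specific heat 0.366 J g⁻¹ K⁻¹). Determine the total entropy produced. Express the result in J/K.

ΔS_total = 2.19 J/K

Energy balance: T_f = (m₁c₁T₁ + m₂c₂T₂)/(m₁c₁ + m₂c₂) = 341.58 K.
ΔS₁ = m₁c₁ ln(T_f/T₁) = 18.375 × ln(341.58/526) = -7.933 J/K.
ΔS₂ = m₂c₂ ln(T_f/T₂) = 249.612 × ln(341.58/328) = 10.12 J/K.
ΔS_total = -7.933 + 10.12 = 2.19 J/K.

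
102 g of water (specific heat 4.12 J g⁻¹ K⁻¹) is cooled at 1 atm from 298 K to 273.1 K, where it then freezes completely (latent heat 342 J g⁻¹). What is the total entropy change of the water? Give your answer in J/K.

Cooling step: ΔS₁ = m c ln(T_tr/T_i) = 102 × 4.12 × ln(273.1/298) = -36.67 J/K.
Phase change: ΔS₂ = −mL/T_tr = −102 × 342 / 273.1 = -127.7 J/K.
ΔS_total = (-36.67) + (-127.7) = -164 J/K.

ΔS = -164 J/K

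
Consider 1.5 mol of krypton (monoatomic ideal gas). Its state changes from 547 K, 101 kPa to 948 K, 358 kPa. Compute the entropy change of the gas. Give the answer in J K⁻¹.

ΔS = 1.36 J/K

ΔS = nC_p ln(T₂/T₁) − nR ln(P₂/P₁), with C_p = 5R/2 = 20.79 J mol⁻¹ K⁻¹ for a monoatomic ideal gas.
ΔS = 1.5 × [20.79 × ln(948/547) − 8.314 × ln(358/101)] = 1.36 J/K.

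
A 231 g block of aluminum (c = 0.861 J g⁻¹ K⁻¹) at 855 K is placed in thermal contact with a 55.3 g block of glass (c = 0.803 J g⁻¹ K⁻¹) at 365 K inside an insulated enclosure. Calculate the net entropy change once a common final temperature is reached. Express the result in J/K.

ΔS_total = 10.9 J/K

Energy balance: T_f = (m₁c₁T₁ + m₂c₂T₂)/(m₁c₁ + m₂c₂) = 765.57 K.
ΔS₁ = m₁c₁ ln(T_f/T₁) = 198.891 × ln(765.57/855) = -21.97 J/K.
ΔS₂ = m₂c₂ ln(T_f/T₂) = 44.4059 × ln(765.57/365) = 32.89 J/K.
ΔS_total = -21.97 + 32.89 = 10.9 J/K.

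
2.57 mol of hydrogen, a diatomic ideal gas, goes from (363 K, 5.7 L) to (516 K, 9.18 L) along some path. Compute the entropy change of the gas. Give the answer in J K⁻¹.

ΔS = 29 J/K

Entropy is a state function: ΔS = nC_V ln(T₂/T₁) + nR ln(V₂/V₁), with C_V = 5R/2 = 20.79 J mol⁻¹ K⁻¹ for a diatomic ideal gas.
ΔS = 2.57 × [20.79 × ln(516/363) + 8.314 × ln(9.18/5.7)] = 29 J/K.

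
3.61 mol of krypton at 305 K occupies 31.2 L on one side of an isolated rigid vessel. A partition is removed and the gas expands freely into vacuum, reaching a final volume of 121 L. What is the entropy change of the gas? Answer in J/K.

No heat is exchanged and no work is done, so the ideal-gas temperature stays constant.
Entropy is a state function; using a reversible isothermal path, ΔS_gas = nR ln(V₂/V₁) = 3.61 × 8.314 × ln(121/31.2) = 40.7 J/K.

ΔS_gas = 40.7 J/K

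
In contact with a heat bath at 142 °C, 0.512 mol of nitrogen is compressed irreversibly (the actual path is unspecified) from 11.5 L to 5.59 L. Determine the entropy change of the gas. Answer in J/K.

ΔS_gas = -3.07 J/K

Entropy is a state function, so ΔS_gas depends only on the end states.
For an isothermal ideal gas ΔS_gas = nR ln(V₂/V₁) = 0.512 × 8.314 × ln(5.59/11.5) = -3.07 J/K.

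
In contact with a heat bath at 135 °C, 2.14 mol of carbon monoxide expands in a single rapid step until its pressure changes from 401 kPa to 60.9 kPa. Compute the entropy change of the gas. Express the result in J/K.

Entropy is a state function, so ΔS_gas depends only on the end states.
For an isothermal ideal gas ΔS_gas = nR ln(P₁/P₂) = 2.14 × 8.314 × ln(401/60.9) = 33.5 J/K.

ΔS_gas = 33.5 J/K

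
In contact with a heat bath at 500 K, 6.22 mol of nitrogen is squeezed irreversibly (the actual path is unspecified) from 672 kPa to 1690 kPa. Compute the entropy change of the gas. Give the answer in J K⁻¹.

Entropy is a state function, so ΔS_gas depends only on the end states.
For an isothermal ideal gas ΔS_gas = nR ln(P₁/P₂) = 6.22 × 8.314 × ln(672/1690) = -47.7 J/K.

ΔS_gas = -47.7 J/K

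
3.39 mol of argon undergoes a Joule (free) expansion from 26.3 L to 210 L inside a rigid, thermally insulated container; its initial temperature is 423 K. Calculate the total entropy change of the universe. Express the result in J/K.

No heat is exchanged and no work is done, so the ideal-gas temperature stays constant.
Entropy is a state function; using a reversible isothermal path, ΔS_gas = nR ln(V₂/V₁) = 3.39 × 8.314 × ln(210/26.3) = 58.6 J/K.
The insulated surroundings exchange no heat, so ΔS_surr = 0 and ΔS_universe = ΔS_gas.

ΔS_universe = 58.6 J/K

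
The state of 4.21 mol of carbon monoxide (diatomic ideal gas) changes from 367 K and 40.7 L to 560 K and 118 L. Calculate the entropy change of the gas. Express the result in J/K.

ΔS = 74.2 J/K

Entropy is a state function: ΔS = nC_V ln(T₂/T₁) + nR ln(V₂/V₁), with C_V = 5R/2 = 20.79 J mol⁻¹ K⁻¹ for a diatomic ideal gas.
ΔS = 4.21 × [20.79 × ln(560/367) + 8.314 × ln(118/40.7)] = 74.2 J/K.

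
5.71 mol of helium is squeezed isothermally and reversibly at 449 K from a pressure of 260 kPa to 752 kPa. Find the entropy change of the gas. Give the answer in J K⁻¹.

ΔS_gas = -50.4 J/K

For an isothermal ideal gas ΔS_gas = nR ln(P₁/P₂) = 5.71 × 8.314 × ln(260/752) = -50.4 J/K.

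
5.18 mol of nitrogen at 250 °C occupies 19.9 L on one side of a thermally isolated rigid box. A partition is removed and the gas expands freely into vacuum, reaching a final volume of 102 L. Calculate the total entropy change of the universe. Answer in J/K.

No heat is exchanged and no work is done, so the ideal-gas temperature stays constant.
Entropy is a state function; using a reversible isothermal path, ΔS_gas = nR ln(V₂/V₁) = 5.18 × 8.314 × ln(102/19.9) = 70.4 J/K.
The insulated surroundings exchange no heat, so ΔS_surr = 0 and ΔS_universe = ΔS_gas.

ΔS_universe = 70.4 J/K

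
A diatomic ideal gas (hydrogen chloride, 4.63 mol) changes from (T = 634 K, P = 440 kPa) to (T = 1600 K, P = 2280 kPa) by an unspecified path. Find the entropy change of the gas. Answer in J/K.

ΔS = nC_p ln(T₂/T₁) − nR ln(P₂/P₁), with C_p = 7R/2 = 29.1 J mol⁻¹ K⁻¹ for a diatomic ideal gas.
ΔS = 4.63 × [29.1 × ln(1600/634) − 8.314 × ln(2280/440)] = 61.4 J/K.

ΔS = 61.4 J/K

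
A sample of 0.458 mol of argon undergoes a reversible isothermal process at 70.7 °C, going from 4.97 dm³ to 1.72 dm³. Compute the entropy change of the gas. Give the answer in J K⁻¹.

For an isothermal ideal gas ΔS_gas = nR ln(V₂/V₁) = 0.458 × 8.314 × ln(1.72/4.97) = -4.04 J/K.

ΔS_gas = -4.04 J/K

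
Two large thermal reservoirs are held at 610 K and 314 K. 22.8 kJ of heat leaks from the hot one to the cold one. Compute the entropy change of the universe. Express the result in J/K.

ΔS_total = 35.2 J/K

ΔS_hot = −Q/T_H = −22800/610 = -37.38 J/K and ΔS_cold = +Q/T_C = 22800/314 = 72.61 J/K.
ΔS_total = -37.38 + 72.61 = 35.2 J/K, positive as the second law requires.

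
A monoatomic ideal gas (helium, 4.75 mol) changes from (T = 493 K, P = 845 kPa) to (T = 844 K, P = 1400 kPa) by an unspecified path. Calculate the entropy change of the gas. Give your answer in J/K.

ΔS = nC_p ln(T₂/T₁) − nR ln(P₂/P₁), with C_p = 5R/2 = 20.79 J mol⁻¹ K⁻¹ for a monoatomic ideal gas.
ΔS = 4.75 × [20.79 × ln(844/493) − 8.314 × ln(1400/845)] = 33.1 J/K.

ΔS = 33.1 J/K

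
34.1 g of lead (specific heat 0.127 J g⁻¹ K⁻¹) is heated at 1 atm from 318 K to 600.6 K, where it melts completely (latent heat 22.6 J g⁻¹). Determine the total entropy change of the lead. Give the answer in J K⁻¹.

ΔS = 4.04 J/K

Warming step: ΔS₁ = m c ln(T_tr/T_i) = 34.1 × 0.127 × ln(600.6/318) = 2.754 J/K.
Phase change: ΔS₂ = +mL/T_tr = 34.1 × 22.6 / 600.6 = 1.283 J/K.
ΔS_total = (2.754) + (1.283) = 4.04 J/K.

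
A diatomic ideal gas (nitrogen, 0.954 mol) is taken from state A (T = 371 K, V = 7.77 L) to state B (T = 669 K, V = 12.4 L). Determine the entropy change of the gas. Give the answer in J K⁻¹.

ΔS = 15.4 J/K

Entropy is a state function: ΔS = nC_V ln(T₂/T₁) + nR ln(V₂/V₁), with C_V = 5R/2 = 20.79 J mol⁻¹ K⁻¹ for a diatomic ideal gas.
ΔS = 0.954 × [20.79 × ln(669/371) + 8.314 × ln(12.4/7.77)] = 15.4 J/K.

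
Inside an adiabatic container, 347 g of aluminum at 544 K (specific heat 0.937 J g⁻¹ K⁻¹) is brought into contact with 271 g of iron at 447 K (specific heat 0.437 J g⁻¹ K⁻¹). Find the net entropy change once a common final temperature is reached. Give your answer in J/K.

Energy balance: T_f = (m₁c₁T₁ + m₂c₂T₂)/(m₁c₁ + m₂c₂) = 518.1 K.
ΔS₁ = m₁c₁ ln(T_f/T₁) = 325.139 × ln(518.1/544) = -15.86 J/K.
ΔS₂ = m₂c₂ ln(T_f/T₂) = 118.427 × ln(518.1/447) = 17.48 J/K.
ΔS_total = -15.86 + 17.48 = 1.62 J/K.

ΔS_total = 1.62 J/K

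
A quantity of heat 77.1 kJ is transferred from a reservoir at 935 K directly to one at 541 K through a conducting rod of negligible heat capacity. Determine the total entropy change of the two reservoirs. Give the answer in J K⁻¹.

ΔS_hot = −Q/T_H = −77100/935 = -82.4599 J/K and ΔS_cold = +Q/T_C = 77100/541 = 142.514 J/K.
ΔS_total = -82.4599 + 142.514 = 60.1 J/K, positive as the second law requires.

ΔS_total = 60.1 J/K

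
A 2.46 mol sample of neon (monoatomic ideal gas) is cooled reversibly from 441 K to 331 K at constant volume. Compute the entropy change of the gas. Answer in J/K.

ΔS = -8.8 J/K

At constant volume, ΔS = nC_V ln(T₂/T₁) with C_V = 3R/2 = 12.47 J mol⁻¹ K⁻¹.
ΔS = 2.46 × 12.47 × ln(331/441) = -8.8 J/K.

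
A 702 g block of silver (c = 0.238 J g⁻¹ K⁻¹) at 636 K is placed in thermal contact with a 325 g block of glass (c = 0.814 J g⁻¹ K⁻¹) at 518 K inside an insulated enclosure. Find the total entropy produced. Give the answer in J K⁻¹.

Energy balance: T_f = (m₁c₁T₁ + m₂c₂T₂)/(m₁c₁ + m₂c₂) = 563.68 K.
ΔS₁ = m₁c₁ ln(T_f/T₁) = 167.076 × ln(563.68/636) = -20.17 J/K.
ΔS₂ = m₂c₂ ln(T_f/T₂) = 264.55 × ln(563.68/518) = 22.36 J/K.
ΔS_total = -20.17 + 22.36 = 2.19 J/K.

ΔS_total = 2.19 J/K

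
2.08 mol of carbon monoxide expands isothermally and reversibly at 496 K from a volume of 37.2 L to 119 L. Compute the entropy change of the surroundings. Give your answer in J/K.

For an isothermal ideal gas ΔS_gas = nR ln(V₂/V₁) = 2.08 × 8.314 × ln(119/37.2) = 20.1 J/K.
The process is reversible, so ΔS_surr = −ΔS_gas = -20.1 J/K and ΔS_universe = 0.

ΔS_surr = -20.1 J/K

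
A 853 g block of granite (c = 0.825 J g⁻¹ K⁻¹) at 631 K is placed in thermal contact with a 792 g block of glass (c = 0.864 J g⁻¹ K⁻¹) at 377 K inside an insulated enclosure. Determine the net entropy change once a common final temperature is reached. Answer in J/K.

ΔS_total = 45.4 J/K

Energy balance: T_f = (m₁c₁T₁ + m₂c₂T₂)/(m₁c₁ + m₂c₂) = 505.78 K.
ΔS₁ = m₁c₁ ln(T_f/T₁) = 703.725 × ln(505.78/631) = -155.7 J/K.
ΔS₂ = m₂c₂ ln(T_f/T₂) = 684.288 × ln(505.78/377) = 201.1 J/K.
ΔS_total = -155.7 + 201.1 = 45.4 J/K.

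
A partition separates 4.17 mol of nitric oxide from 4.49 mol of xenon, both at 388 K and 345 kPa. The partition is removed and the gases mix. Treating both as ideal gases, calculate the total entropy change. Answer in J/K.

ΔS_mix = 49.9 J/K

Mole fractions: x_A = 4.17/8.66 = 0.482, x_B = 0.518.
ΔS_mix = −R(n_A ln x_A + n_B ln x_B) = −8.314 × (4.17 ln 0.482 + 4.49 ln 0.518) = 49.9 J/K.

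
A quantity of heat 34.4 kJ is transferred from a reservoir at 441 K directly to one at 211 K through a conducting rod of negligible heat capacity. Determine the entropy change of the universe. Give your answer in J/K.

ΔS_hot = −Q/T_H = −34400/441 = -78 J/K and ΔS_cold = +Q/T_C = 34400/211 = 163 J/K.
ΔS_total = -78 + 163 = 85 J/K, positive as the second law requires.

ΔS_total = 85 J/K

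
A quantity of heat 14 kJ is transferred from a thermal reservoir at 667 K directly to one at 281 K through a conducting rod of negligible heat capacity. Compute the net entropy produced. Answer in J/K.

ΔS_hot = −Q/T_H = −14000/667 = -20.99 J/K and ΔS_cold = +Q/T_C = 14000/281 = 49.82 J/K.
ΔS_total = -20.99 + 49.82 = 28.8 J/K, positive as the second law requires.

ΔS_total = 28.8 J/K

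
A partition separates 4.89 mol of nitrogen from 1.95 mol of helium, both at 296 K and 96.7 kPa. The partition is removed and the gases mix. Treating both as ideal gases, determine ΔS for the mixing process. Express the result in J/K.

ΔS_mix = 34 J/K

Mole fractions: x_A = 4.89/6.84 = 0.715, x_B = 0.285.
ΔS_mix = −R(n_A ln x_A + n_B ln x_B) = −8.314 × (4.89 ln 0.715 + 1.95 ln 0.285) = 34 J/K.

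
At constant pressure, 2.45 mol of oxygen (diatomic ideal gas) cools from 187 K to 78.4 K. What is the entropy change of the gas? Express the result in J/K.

At constant pressure, ΔS = nC_p ln(T₂/T₁) with C_p = 7R/2 = 29.1 J mol⁻¹ K⁻¹.
ΔS = 2.45 × 29.1 × ln(78.4/187) = -62 J/K.

ΔS = -62 J/K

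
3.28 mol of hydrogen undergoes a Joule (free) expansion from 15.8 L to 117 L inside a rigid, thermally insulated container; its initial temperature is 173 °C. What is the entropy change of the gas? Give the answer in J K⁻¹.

For an ideal gas in free expansion Q = 0 and W = 0, so T is unchanged.
Entropy is a state function; using a reversible isothermal path, ΔS_gas = nR ln(V₂/V₁) = 3.28 × 8.314 × ln(117/15.8) = 54.6 J/K.

ΔS_gas = 54.6 J/K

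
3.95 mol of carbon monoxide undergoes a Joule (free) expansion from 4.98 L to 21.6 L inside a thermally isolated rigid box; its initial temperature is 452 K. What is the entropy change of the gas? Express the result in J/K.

For an ideal gas in free expansion Q = 0 and W = 0, so T is unchanged.
Entropy is a state function; using a reversible isothermal path, ΔS_gas = nR ln(V₂/V₁) = 3.95 × 8.314 × ln(21.6/4.98) = 48.2 J/K.

ΔS_gas = 48.2 J/K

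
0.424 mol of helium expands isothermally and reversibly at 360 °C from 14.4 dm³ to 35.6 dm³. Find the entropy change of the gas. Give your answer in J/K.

For an isothermal ideal gas ΔS_gas = nR ln(V₂/V₁) = 0.424 × 8.314 × ln(35.6/14.4) = 3.19 J/K.

ΔS_gas = 3.19 J/K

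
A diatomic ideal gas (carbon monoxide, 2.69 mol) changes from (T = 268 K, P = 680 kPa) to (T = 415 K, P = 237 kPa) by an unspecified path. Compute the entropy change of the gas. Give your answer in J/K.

ΔS = nC_p ln(T₂/T₁) − nR ln(P₂/P₁), with C_p = 7R/2 = 29.1 J mol⁻¹ K⁻¹ for a diatomic ideal gas.
ΔS = 2.69 × [29.1 × ln(415/268) − 8.314 × ln(237/680)] = 57.8 J/K.

ΔS = 57.8 J/K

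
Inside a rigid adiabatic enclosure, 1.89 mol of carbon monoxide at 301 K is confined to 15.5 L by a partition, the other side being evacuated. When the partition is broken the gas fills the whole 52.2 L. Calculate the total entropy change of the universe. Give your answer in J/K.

No heat is exchanged and no work is done, so the ideal-gas temperature stays constant.
Entropy is a state function; using a reversible isothermal path, ΔS_gas = nR ln(V₂/V₁) = 1.89 × 8.314 × ln(52.2/15.5) = 19.1 J/K.
The insulated surroundings exchange no heat, so ΔS_surr = 0 and ΔS_universe = ΔS_gas.

ΔS_universe = 19.1 J/K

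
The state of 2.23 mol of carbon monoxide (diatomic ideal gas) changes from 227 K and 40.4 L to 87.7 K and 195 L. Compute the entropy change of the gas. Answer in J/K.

Entropy is a state function: ΔS = nC_V ln(T₂/T₁) + nR ln(V₂/V₁), with C_V = 5R/2 = 20.79 J mol⁻¹ K⁻¹ for a diatomic ideal gas.
ΔS = 2.23 × [20.79 × ln(87.7/227) + 8.314 × ln(195/40.4)] = -14.9 J/K.

ΔS = -14.9 J/K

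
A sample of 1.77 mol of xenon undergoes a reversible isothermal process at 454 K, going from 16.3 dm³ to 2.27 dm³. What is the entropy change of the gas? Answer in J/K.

For an isothermal ideal gas ΔS_gas = nR ln(V₂/V₁) = 1.77 × 8.314 × ln(2.27/16.3) = -29 J/K.

ΔS_gas = -29 J/K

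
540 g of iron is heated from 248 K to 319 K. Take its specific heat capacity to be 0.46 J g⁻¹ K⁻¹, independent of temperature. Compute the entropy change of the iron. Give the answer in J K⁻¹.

ΔS = 62.5 J/K

ΔS = ∫dQ_rev/T = m c ln(T₂/T₁) = 540 × 0.46 × ln(319/248) = 62.5 J/K.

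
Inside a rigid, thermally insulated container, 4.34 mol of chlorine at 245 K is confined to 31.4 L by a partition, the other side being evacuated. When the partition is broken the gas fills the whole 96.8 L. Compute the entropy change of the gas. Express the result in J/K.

For an ideal gas in free expansion Q = 0 and W = 0, so T is unchanged.
Entropy is a state function; using a reversible isothermal path, ΔS_gas = nR ln(V₂/V₁) = 4.34 × 8.314 × ln(96.8/31.4) = 40.6 J/K.

ΔS_gas = 40.6 J/K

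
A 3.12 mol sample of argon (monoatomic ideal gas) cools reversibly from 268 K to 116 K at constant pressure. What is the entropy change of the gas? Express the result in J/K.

ΔS = -54.3 J/K

At constant pressure, ΔS = nC_p ln(T₂/T₁) with C_p = 5R/2 = 20.79 J mol⁻¹ K⁻¹.
ΔS = 3.12 × 20.79 × ln(116/268) = -54.3 J/K.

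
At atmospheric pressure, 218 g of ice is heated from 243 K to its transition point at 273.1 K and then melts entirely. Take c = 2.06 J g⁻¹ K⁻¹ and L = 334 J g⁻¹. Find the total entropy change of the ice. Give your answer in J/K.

Warming step: ΔS₁ = m c ln(T_tr/T_i) = 218 × 2.06 × ln(273.1/243) = 52.44 J/K.
Phase change: ΔS₂ = +mL/T_tr = 218 × 334 / 273.1 = 266.6 J/K.
ΔS_total = (52.44) + (266.6) = 319 J/K.

ΔS = 319 J/K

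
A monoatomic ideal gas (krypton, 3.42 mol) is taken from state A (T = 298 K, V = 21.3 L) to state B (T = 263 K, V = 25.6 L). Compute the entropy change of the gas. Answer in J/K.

Entropy is a state function: ΔS = nC_V ln(T₂/T₁) + nR ln(V₂/V₁), with C_V = 3R/2 = 12.47 J mol⁻¹ K⁻¹ for a monoatomic ideal gas.
ΔS = 3.42 × [12.47 × ln(263/298) + 8.314 × ln(25.6/21.3)] = -0.1 J/K.

ΔS = -0.1 J/K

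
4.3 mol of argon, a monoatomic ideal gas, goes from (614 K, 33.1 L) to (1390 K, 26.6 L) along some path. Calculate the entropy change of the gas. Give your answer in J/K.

Entropy is a state function: ΔS = nC_V ln(T₂/T₁) + nR ln(V₂/V₁), with C_V = 3R/2 = 12.47 J mol⁻¹ K⁻¹ for a monoatomic ideal gas.
ΔS = 4.3 × [12.47 × ln(1390/614) + 8.314 × ln(26.6/33.1)] = 36 J/K.

ΔS = 36 J/K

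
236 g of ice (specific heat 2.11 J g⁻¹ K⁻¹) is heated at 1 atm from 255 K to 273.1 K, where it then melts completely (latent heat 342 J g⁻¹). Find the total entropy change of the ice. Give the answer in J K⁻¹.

Warming step: ΔS₁ = m c ln(T_tr/T_i) = 236 × 2.11 × ln(273.1/255) = 34.15 J/K.
Phase change: ΔS₂ = +mL/T_tr = 236 × 342 / 273.1 = 295.5 J/K.
ΔS_total = (34.15) + (295.5) = 330 J/K.

ΔS = 330 J/K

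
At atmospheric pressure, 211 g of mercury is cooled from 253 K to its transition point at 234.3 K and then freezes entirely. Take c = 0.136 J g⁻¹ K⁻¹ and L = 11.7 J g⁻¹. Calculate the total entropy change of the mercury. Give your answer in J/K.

ΔS = -12.7 J/K

Cooling step: ΔS₁ = m c ln(T_tr/T_i) = 211 × 0.136 × ln(234.3/253) = -2.203 J/K.
Phase change: ΔS₂ = −mL/T_tr = −211 × 11.7 / 234.3 = -10.54 J/K.
ΔS_total = (-2.203) + (-10.54) = -12.7 J/K.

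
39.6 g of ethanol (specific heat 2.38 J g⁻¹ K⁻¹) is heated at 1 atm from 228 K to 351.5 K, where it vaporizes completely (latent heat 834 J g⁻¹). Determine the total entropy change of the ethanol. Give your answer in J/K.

Warming step: ΔS₁ = m c ln(T_tr/T_i) = 39.6 × 2.38 × ln(351.5/228) = 40.8 J/K.
Phase change: ΔS₂ = +mL/T_tr = 39.6 × 834 / 351.5 = 93.96 J/K.
ΔS_total = (40.8) + (93.96) = 135 J/K.

ΔS = 135 J/K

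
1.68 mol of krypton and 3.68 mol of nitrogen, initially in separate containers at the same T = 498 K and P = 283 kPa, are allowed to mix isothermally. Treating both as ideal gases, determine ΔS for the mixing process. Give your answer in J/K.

ΔS_mix = 27.7 J/K

Mole fractions: x_A = 1.68/5.36 = 0.313, x_B = 0.687.
ΔS_mix = −R(n_A ln x_A + n_B ln x_B) = −8.314 × (1.68 ln 0.313 + 3.68 ln 0.687) = 27.7 J/K.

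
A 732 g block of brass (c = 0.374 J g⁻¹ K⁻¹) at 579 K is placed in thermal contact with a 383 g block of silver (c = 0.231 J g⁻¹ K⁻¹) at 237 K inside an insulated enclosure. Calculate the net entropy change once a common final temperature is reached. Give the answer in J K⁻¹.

Energy balance: T_f = (m₁c₁T₁ + m₂c₂T₂)/(m₁c₁ + m₂c₂) = 495.47 K.
ΔS₁ = m₁c₁ ln(T_f/T₁) = 273.768 × ln(495.47/579) = -42.65 J/K.
ΔS₂ = m₂c₂ ln(T_f/T₂) = 88.473 × ln(495.47/237) = 65.24 J/K.
ΔS_total = -42.65 + 65.24 = 22.6 J/K.

ΔS_total = 22.6 J/K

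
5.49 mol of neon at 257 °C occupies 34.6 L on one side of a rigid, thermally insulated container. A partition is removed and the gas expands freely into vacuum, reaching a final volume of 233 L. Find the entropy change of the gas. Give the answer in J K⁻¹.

No heat is exchanged and no work is done, so the ideal-gas temperature stays constant.
Entropy is a state function; using a reversible isothermal path, ΔS_gas = nR ln(V₂/V₁) = 5.49 × 8.314 × ln(233/34.6) = 87.1 J/K.

ΔS_gas = 87.1 J/K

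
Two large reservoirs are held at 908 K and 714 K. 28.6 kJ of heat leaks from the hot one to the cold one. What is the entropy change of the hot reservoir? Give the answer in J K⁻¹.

The hot reservoir loses heat Q, so ΔS_hot = −Q/T_H = −28600/908 = -31.5 J/K.

ΔS_hot = -31.5 J/K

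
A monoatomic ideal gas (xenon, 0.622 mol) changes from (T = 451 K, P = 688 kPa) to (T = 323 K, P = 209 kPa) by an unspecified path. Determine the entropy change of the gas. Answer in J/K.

ΔS = 1.85 J/K

ΔS = nC_p ln(T₂/T₁) − nR ln(P₂/P₁), with C_p = 5R/2 = 20.79 J mol⁻¹ K⁻¹ for a monoatomic ideal gas.
ΔS = 0.622 × [20.79 × ln(323/451) − 8.314 × ln(209/688)] = 1.85 J/K.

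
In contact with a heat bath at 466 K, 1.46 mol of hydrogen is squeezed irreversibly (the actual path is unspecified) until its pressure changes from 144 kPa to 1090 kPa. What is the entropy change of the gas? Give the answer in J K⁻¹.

Entropy is a state function, so ΔS_gas depends only on the end states.
For an isothermal ideal gas ΔS_gas = nR ln(P₁/P₂) = 1.46 × 8.314 × ln(144/1090) = -24.6 J/K.

ΔS_gas = -24.6 J/K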